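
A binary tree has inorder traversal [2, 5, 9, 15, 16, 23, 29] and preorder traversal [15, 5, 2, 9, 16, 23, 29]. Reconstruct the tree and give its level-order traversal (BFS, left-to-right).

Inorder:  [2, 5, 9, 15, 16, 23, 29]
Preorder: [15, 5, 2, 9, 16, 23, 29]
Algorithm: preorder visits root first, so consume preorder in order;
for each root, split the current inorder slice at that value into
left-subtree inorder and right-subtree inorder, then recurse.
Recursive splits:
  root=15; inorder splits into left=[2, 5, 9], right=[16, 23, 29]
  root=5; inorder splits into left=[2], right=[9]
  root=2; inorder splits into left=[], right=[]
  root=9; inorder splits into left=[], right=[]
  root=16; inorder splits into left=[], right=[23, 29]
  root=23; inorder splits into left=[], right=[29]
  root=29; inorder splits into left=[], right=[]
Reconstructed level-order: [15, 5, 16, 2, 9, 23, 29]


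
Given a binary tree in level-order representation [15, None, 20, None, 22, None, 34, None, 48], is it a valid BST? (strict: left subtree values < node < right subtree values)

Level-order array: [15, None, 20, None, 22, None, 34, None, 48]
Validate using subtree bounds (lo, hi): at each node, require lo < value < hi,
then recurse left with hi=value and right with lo=value.
Preorder trace (stopping at first violation):
  at node 15 with bounds (-inf, +inf): OK
  at node 20 with bounds (15, +inf): OK
  at node 22 with bounds (20, +inf): OK
  at node 34 with bounds (22, +inf): OK
  at node 48 with bounds (34, +inf): OK
No violation found at any node.
Result: Valid BST


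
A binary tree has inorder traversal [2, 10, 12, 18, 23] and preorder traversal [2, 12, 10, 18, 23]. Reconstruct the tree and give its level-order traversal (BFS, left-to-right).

Inorder:  [2, 10, 12, 18, 23]
Preorder: [2, 12, 10, 18, 23]
Algorithm: preorder visits root first, so consume preorder in order;
for each root, split the current inorder slice at that value into
left-subtree inorder and right-subtree inorder, then recurse.
Recursive splits:
  root=2; inorder splits into left=[], right=[10, 12, 18, 23]
  root=12; inorder splits into left=[10], right=[18, 23]
  root=10; inorder splits into left=[], right=[]
  root=18; inorder splits into left=[], right=[23]
  root=23; inorder splits into left=[], right=[]
Reconstructed level-order: [2, 12, 10, 18, 23]


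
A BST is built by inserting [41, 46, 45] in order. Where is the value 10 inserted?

Starting tree (level order): [41, None, 46, 45]
Insertion path: 41
Result: insert 10 as left child of 41
Final tree (level order): [41, 10, 46, None, None, 45]


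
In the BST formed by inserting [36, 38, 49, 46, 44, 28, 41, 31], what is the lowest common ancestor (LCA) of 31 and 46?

Tree insertion order: [36, 38, 49, 46, 44, 28, 41, 31]
Tree (level-order array): [36, 28, 38, None, 31, None, 49, None, None, 46, None, 44, None, 41]
In a BST, the LCA of p=31, q=46 is the first node v on the
root-to-leaf path with p <= v <= q (go left if both < v, right if both > v).
Walk from root:
  at 36: 31 <= 36 <= 46, this is the LCA
LCA = 36


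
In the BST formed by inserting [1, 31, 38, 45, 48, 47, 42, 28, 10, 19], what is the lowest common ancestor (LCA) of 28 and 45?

Tree insertion order: [1, 31, 38, 45, 48, 47, 42, 28, 10, 19]
Tree (level-order array): [1, None, 31, 28, 38, 10, None, None, 45, None, 19, 42, 48, None, None, None, None, 47]
In a BST, the LCA of p=28, q=45 is the first node v on the
root-to-leaf path with p <= v <= q (go left if both < v, right if both > v).
Walk from root:
  at 1: both 28 and 45 > 1, go right
  at 31: 28 <= 31 <= 45, this is the LCA
LCA = 31


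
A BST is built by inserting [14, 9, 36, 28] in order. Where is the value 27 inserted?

Starting tree (level order): [14, 9, 36, None, None, 28]
Insertion path: 14 -> 36 -> 28
Result: insert 27 as left child of 28
Final tree (level order): [14, 9, 36, None, None, 28, None, 27]


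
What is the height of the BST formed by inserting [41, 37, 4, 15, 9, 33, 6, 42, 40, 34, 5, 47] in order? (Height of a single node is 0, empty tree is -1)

Insertion order: [41, 37, 4, 15, 9, 33, 6, 42, 40, 34, 5, 47]
Tree (level-order array): [41, 37, 42, 4, 40, None, 47, None, 15, None, None, None, None, 9, 33, 6, None, None, 34, 5]
Compute height bottom-up (empty subtree = -1):
  height(5) = 1 + max(-1, -1) = 0
  height(6) = 1 + max(0, -1) = 1
  height(9) = 1 + max(1, -1) = 2
  height(34) = 1 + max(-1, -1) = 0
  height(33) = 1 + max(-1, 0) = 1
  height(15) = 1 + max(2, 1) = 3
  height(4) = 1 + max(-1, 3) = 4
  height(40) = 1 + max(-1, -1) = 0
  height(37) = 1 + max(4, 0) = 5
  height(47) = 1 + max(-1, -1) = 0
  height(42) = 1 + max(-1, 0) = 1
  height(41) = 1 + max(5, 1) = 6
Height = 6


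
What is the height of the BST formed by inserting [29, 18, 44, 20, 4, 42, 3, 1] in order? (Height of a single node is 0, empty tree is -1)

Insertion order: [29, 18, 44, 20, 4, 42, 3, 1]
Tree (level-order array): [29, 18, 44, 4, 20, 42, None, 3, None, None, None, None, None, 1]
Compute height bottom-up (empty subtree = -1):
  height(1) = 1 + max(-1, -1) = 0
  height(3) = 1 + max(0, -1) = 1
  height(4) = 1 + max(1, -1) = 2
  height(20) = 1 + max(-1, -1) = 0
  height(18) = 1 + max(2, 0) = 3
  height(42) = 1 + max(-1, -1) = 0
  height(44) = 1 + max(0, -1) = 1
  height(29) = 1 + max(3, 1) = 4
Height = 4


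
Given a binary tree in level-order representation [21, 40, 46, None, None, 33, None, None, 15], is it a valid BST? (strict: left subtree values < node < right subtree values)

Level-order array: [21, 40, 46, None, None, 33, None, None, 15]
Validate using subtree bounds (lo, hi): at each node, require lo < value < hi,
then recurse left with hi=value and right with lo=value.
Preorder trace (stopping at first violation):
  at node 21 with bounds (-inf, +inf): OK
  at node 40 with bounds (-inf, 21): VIOLATION
Node 40 violates its bound: not (-inf < 40 < 21).
Result: Not a valid BST


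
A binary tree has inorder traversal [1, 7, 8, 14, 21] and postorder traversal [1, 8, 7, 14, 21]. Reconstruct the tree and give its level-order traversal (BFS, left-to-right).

Inorder:   [1, 7, 8, 14, 21]
Postorder: [1, 8, 7, 14, 21]
Algorithm: postorder visits root last, so walk postorder right-to-left;
each value is the root of the current inorder slice — split it at that
value, recurse on the right subtree first, then the left.
Recursive splits:
  root=21; inorder splits into left=[1, 7, 8, 14], right=[]
  root=14; inorder splits into left=[1, 7, 8], right=[]
  root=7; inorder splits into left=[1], right=[8]
  root=8; inorder splits into left=[], right=[]
  root=1; inorder splits into left=[], right=[]
Reconstructed level-order: [21, 14, 7, 1, 8]


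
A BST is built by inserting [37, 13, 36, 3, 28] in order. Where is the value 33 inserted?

Starting tree (level order): [37, 13, None, 3, 36, None, None, 28]
Insertion path: 37 -> 13 -> 36 -> 28
Result: insert 33 as right child of 28
Final tree (level order): [37, 13, None, 3, 36, None, None, 28, None, None, 33]


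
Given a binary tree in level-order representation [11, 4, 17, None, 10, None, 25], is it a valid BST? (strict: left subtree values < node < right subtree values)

Level-order array: [11, 4, 17, None, 10, None, 25]
Validate using subtree bounds (lo, hi): at each node, require lo < value < hi,
then recurse left with hi=value and right with lo=value.
Preorder trace (stopping at first violation):
  at node 11 with bounds (-inf, +inf): OK
  at node 4 with bounds (-inf, 11): OK
  at node 10 with bounds (4, 11): OK
  at node 17 with bounds (11, +inf): OK
  at node 25 with bounds (17, +inf): OK
No violation found at any node.
Result: Valid BST


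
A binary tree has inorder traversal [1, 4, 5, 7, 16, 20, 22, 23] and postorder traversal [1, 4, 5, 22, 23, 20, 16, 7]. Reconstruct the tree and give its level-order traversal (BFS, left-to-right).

Inorder:   [1, 4, 5, 7, 16, 20, 22, 23]
Postorder: [1, 4, 5, 22, 23, 20, 16, 7]
Algorithm: postorder visits root last, so walk postorder right-to-left;
each value is the root of the current inorder slice — split it at that
value, recurse on the right subtree first, then the left.
Recursive splits:
  root=7; inorder splits into left=[1, 4, 5], right=[16, 20, 22, 23]
  root=16; inorder splits into left=[], right=[20, 22, 23]
  root=20; inorder splits into left=[], right=[22, 23]
  root=23; inorder splits into left=[22], right=[]
  root=22; inorder splits into left=[], right=[]
  root=5; inorder splits into left=[1, 4], right=[]
  root=4; inorder splits into left=[1], right=[]
  root=1; inorder splits into left=[], right=[]
Reconstructed level-order: [7, 5, 16, 4, 20, 1, 23, 22]


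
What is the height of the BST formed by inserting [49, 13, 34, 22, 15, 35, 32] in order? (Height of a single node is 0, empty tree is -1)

Insertion order: [49, 13, 34, 22, 15, 35, 32]
Tree (level-order array): [49, 13, None, None, 34, 22, 35, 15, 32]
Compute height bottom-up (empty subtree = -1):
  height(15) = 1 + max(-1, -1) = 0
  height(32) = 1 + max(-1, -1) = 0
  height(22) = 1 + max(0, 0) = 1
  height(35) = 1 + max(-1, -1) = 0
  height(34) = 1 + max(1, 0) = 2
  height(13) = 1 + max(-1, 2) = 3
  height(49) = 1 + max(3, -1) = 4
Height = 4


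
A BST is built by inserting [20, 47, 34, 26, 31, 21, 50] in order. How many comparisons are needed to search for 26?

Search path for 26: 20 -> 47 -> 34 -> 26
Found: True
Comparisons: 4


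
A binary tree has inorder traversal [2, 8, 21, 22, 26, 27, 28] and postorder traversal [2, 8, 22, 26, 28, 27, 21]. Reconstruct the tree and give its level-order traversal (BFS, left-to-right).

Inorder:   [2, 8, 21, 22, 26, 27, 28]
Postorder: [2, 8, 22, 26, 28, 27, 21]
Algorithm: postorder visits root last, so walk postorder right-to-left;
each value is the root of the current inorder slice — split it at that
value, recurse on the right subtree first, then the left.
Recursive splits:
  root=21; inorder splits into left=[2, 8], right=[22, 26, 27, 28]
  root=27; inorder splits into left=[22, 26], right=[28]
  root=28; inorder splits into left=[], right=[]
  root=26; inorder splits into left=[22], right=[]
  root=22; inorder splits into left=[], right=[]
  root=8; inorder splits into left=[2], right=[]
  root=2; inorder splits into left=[], right=[]
Reconstructed level-order: [21, 8, 27, 2, 26, 28, 22]


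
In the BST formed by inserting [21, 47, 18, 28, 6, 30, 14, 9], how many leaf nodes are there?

Tree built from: [21, 47, 18, 28, 6, 30, 14, 9]
Tree (level-order array): [21, 18, 47, 6, None, 28, None, None, 14, None, 30, 9]
Rule: A leaf has 0 children.
Per-node child counts:
  node 21: 2 child(ren)
  node 18: 1 child(ren)
  node 6: 1 child(ren)
  node 14: 1 child(ren)
  node 9: 0 child(ren)
  node 47: 1 child(ren)
  node 28: 1 child(ren)
  node 30: 0 child(ren)
Matching nodes: [9, 30]
Count of leaf nodes: 2


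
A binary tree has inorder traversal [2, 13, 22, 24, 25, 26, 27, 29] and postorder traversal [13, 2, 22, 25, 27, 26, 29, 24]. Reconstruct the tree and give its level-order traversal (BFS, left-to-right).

Inorder:   [2, 13, 22, 24, 25, 26, 27, 29]
Postorder: [13, 2, 22, 25, 27, 26, 29, 24]
Algorithm: postorder visits root last, so walk postorder right-to-left;
each value is the root of the current inorder slice — split it at that
value, recurse on the right subtree first, then the left.
Recursive splits:
  root=24; inorder splits into left=[2, 13, 22], right=[25, 26, 27, 29]
  root=29; inorder splits into left=[25, 26, 27], right=[]
  root=26; inorder splits into left=[25], right=[27]
  root=27; inorder splits into left=[], right=[]
  root=25; inorder splits into left=[], right=[]
  root=22; inorder splits into left=[2, 13], right=[]
  root=2; inorder splits into left=[], right=[13]
  root=13; inorder splits into left=[], right=[]
Reconstructed level-order: [24, 22, 29, 2, 26, 13, 25, 27]


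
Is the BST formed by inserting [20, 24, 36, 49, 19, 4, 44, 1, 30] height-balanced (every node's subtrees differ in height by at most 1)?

Tree (level-order array): [20, 19, 24, 4, None, None, 36, 1, None, 30, 49, None, None, None, None, 44]
Definition: a tree is height-balanced if, at every node, |h(left) - h(right)| <= 1 (empty subtree has height -1).
Bottom-up per-node check:
  node 1: h_left=-1, h_right=-1, diff=0 [OK], height=0
  node 4: h_left=0, h_right=-1, diff=1 [OK], height=1
  node 19: h_left=1, h_right=-1, diff=2 [FAIL (|1--1|=2 > 1)], height=2
  node 30: h_left=-1, h_right=-1, diff=0 [OK], height=0
  node 44: h_left=-1, h_right=-1, diff=0 [OK], height=0
  node 49: h_left=0, h_right=-1, diff=1 [OK], height=1
  node 36: h_left=0, h_right=1, diff=1 [OK], height=2
  node 24: h_left=-1, h_right=2, diff=3 [FAIL (|-1-2|=3 > 1)], height=3
  node 20: h_left=2, h_right=3, diff=1 [OK], height=4
Node 19 violates the condition: |1 - -1| = 2 > 1.
Result: Not balanced


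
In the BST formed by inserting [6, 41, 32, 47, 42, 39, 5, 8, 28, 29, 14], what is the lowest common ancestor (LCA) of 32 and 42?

Tree insertion order: [6, 41, 32, 47, 42, 39, 5, 8, 28, 29, 14]
Tree (level-order array): [6, 5, 41, None, None, 32, 47, 8, 39, 42, None, None, 28, None, None, None, None, 14, 29]
In a BST, the LCA of p=32, q=42 is the first node v on the
root-to-leaf path with p <= v <= q (go left if both < v, right if both > v).
Walk from root:
  at 6: both 32 and 42 > 6, go right
  at 41: 32 <= 41 <= 42, this is the LCA
LCA = 41


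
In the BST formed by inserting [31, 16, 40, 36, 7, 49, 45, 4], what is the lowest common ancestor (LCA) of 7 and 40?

Tree insertion order: [31, 16, 40, 36, 7, 49, 45, 4]
Tree (level-order array): [31, 16, 40, 7, None, 36, 49, 4, None, None, None, 45]
In a BST, the LCA of p=7, q=40 is the first node v on the
root-to-leaf path with p <= v <= q (go left if both < v, right if both > v).
Walk from root:
  at 31: 7 <= 31 <= 40, this is the LCA
LCA = 31


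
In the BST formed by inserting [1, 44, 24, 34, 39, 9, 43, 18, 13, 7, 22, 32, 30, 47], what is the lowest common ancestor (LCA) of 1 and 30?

Tree insertion order: [1, 44, 24, 34, 39, 9, 43, 18, 13, 7, 22, 32, 30, 47]
Tree (level-order array): [1, None, 44, 24, 47, 9, 34, None, None, 7, 18, 32, 39, None, None, 13, 22, 30, None, None, 43]
In a BST, the LCA of p=1, q=30 is the first node v on the
root-to-leaf path with p <= v <= q (go left if both < v, right if both > v).
Walk from root:
  at 1: 1 <= 1 <= 30, this is the LCA
LCA = 1


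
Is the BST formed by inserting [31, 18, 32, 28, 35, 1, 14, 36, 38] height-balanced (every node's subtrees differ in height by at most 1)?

Tree (level-order array): [31, 18, 32, 1, 28, None, 35, None, 14, None, None, None, 36, None, None, None, 38]
Definition: a tree is height-balanced if, at every node, |h(left) - h(right)| <= 1 (empty subtree has height -1).
Bottom-up per-node check:
  node 14: h_left=-1, h_right=-1, diff=0 [OK], height=0
  node 1: h_left=-1, h_right=0, diff=1 [OK], height=1
  node 28: h_left=-1, h_right=-1, diff=0 [OK], height=0
  node 18: h_left=1, h_right=0, diff=1 [OK], height=2
  node 38: h_left=-1, h_right=-1, diff=0 [OK], height=0
  node 36: h_left=-1, h_right=0, diff=1 [OK], height=1
  node 35: h_left=-1, h_right=1, diff=2 [FAIL (|-1-1|=2 > 1)], height=2
  node 32: h_left=-1, h_right=2, diff=3 [FAIL (|-1-2|=3 > 1)], height=3
  node 31: h_left=2, h_right=3, diff=1 [OK], height=4
Node 35 violates the condition: |-1 - 1| = 2 > 1.
Result: Not balanced


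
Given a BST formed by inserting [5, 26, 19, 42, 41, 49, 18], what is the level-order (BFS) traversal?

Tree insertion order: [5, 26, 19, 42, 41, 49, 18]
Tree (level-order array): [5, None, 26, 19, 42, 18, None, 41, 49]
BFS from the root, enqueuing left then right child of each popped node:
  queue [5] -> pop 5, enqueue [26], visited so far: [5]
  queue [26] -> pop 26, enqueue [19, 42], visited so far: [5, 26]
  queue [19, 42] -> pop 19, enqueue [18], visited so far: [5, 26, 19]
  queue [42, 18] -> pop 42, enqueue [41, 49], visited so far: [5, 26, 19, 42]
  queue [18, 41, 49] -> pop 18, enqueue [none], visited so far: [5, 26, 19, 42, 18]
  queue [41, 49] -> pop 41, enqueue [none], visited so far: [5, 26, 19, 42, 18, 41]
  queue [49] -> pop 49, enqueue [none], visited so far: [5, 26, 19, 42, 18, 41, 49]
Result: [5, 26, 19, 42, 18, 41, 49]


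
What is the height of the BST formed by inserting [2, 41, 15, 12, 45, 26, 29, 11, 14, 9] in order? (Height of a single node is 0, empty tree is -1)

Insertion order: [2, 41, 15, 12, 45, 26, 29, 11, 14, 9]
Tree (level-order array): [2, None, 41, 15, 45, 12, 26, None, None, 11, 14, None, 29, 9]
Compute height bottom-up (empty subtree = -1):
  height(9) = 1 + max(-1, -1) = 0
  height(11) = 1 + max(0, -1) = 1
  height(14) = 1 + max(-1, -1) = 0
  height(12) = 1 + max(1, 0) = 2
  height(29) = 1 + max(-1, -1) = 0
  height(26) = 1 + max(-1, 0) = 1
  height(15) = 1 + max(2, 1) = 3
  height(45) = 1 + max(-1, -1) = 0
  height(41) = 1 + max(3, 0) = 4
  height(2) = 1 + max(-1, 4) = 5
Height = 5


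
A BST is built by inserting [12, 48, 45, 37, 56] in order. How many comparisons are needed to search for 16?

Search path for 16: 12 -> 48 -> 45 -> 37
Found: False
Comparisons: 4


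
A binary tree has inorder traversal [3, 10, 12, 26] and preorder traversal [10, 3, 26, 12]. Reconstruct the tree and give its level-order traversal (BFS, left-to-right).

Inorder:  [3, 10, 12, 26]
Preorder: [10, 3, 26, 12]
Algorithm: preorder visits root first, so consume preorder in order;
for each root, split the current inorder slice at that value into
left-subtree inorder and right-subtree inorder, then recurse.
Recursive splits:
  root=10; inorder splits into left=[3], right=[12, 26]
  root=3; inorder splits into left=[], right=[]
  root=26; inorder splits into left=[12], right=[]
  root=12; inorder splits into left=[], right=[]
Reconstructed level-order: [10, 3, 26, 12]


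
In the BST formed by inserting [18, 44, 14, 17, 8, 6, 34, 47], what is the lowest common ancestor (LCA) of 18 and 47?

Tree insertion order: [18, 44, 14, 17, 8, 6, 34, 47]
Tree (level-order array): [18, 14, 44, 8, 17, 34, 47, 6]
In a BST, the LCA of p=18, q=47 is the first node v on the
root-to-leaf path with p <= v <= q (go left if both < v, right if both > v).
Walk from root:
  at 18: 18 <= 18 <= 47, this is the LCA
LCA = 18


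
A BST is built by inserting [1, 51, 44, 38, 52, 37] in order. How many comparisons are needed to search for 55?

Search path for 55: 1 -> 51 -> 52
Found: False
Comparisons: 3


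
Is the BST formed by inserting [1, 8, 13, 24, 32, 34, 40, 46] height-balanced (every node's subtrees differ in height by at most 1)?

Tree (level-order array): [1, None, 8, None, 13, None, 24, None, 32, None, 34, None, 40, None, 46]
Definition: a tree is height-balanced if, at every node, |h(left) - h(right)| <= 1 (empty subtree has height -1).
Bottom-up per-node check:
  node 46: h_left=-1, h_right=-1, diff=0 [OK], height=0
  node 40: h_left=-1, h_right=0, diff=1 [OK], height=1
  node 34: h_left=-1, h_right=1, diff=2 [FAIL (|-1-1|=2 > 1)], height=2
  node 32: h_left=-1, h_right=2, diff=3 [FAIL (|-1-2|=3 > 1)], height=3
  node 24: h_left=-1, h_right=3, diff=4 [FAIL (|-1-3|=4 > 1)], height=4
  node 13: h_left=-1, h_right=4, diff=5 [FAIL (|-1-4|=5 > 1)], height=5
  node 8: h_left=-1, h_right=5, diff=6 [FAIL (|-1-5|=6 > 1)], height=6
  node 1: h_left=-1, h_right=6, diff=7 [FAIL (|-1-6|=7 > 1)], height=7
Node 34 violates the condition: |-1 - 1| = 2 > 1.
Result: Not balanced


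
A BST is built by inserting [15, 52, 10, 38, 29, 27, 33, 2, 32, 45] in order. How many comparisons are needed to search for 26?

Search path for 26: 15 -> 52 -> 38 -> 29 -> 27
Found: False
Comparisons: 5


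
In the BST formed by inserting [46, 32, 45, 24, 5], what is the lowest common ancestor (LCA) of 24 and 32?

Tree insertion order: [46, 32, 45, 24, 5]
Tree (level-order array): [46, 32, None, 24, 45, 5]
In a BST, the LCA of p=24, q=32 is the first node v on the
root-to-leaf path with p <= v <= q (go left if both < v, right if both > v).
Walk from root:
  at 46: both 24 and 32 < 46, go left
  at 32: 24 <= 32 <= 32, this is the LCA
LCA = 32


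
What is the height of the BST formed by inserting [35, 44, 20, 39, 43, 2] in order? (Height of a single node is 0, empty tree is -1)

Insertion order: [35, 44, 20, 39, 43, 2]
Tree (level-order array): [35, 20, 44, 2, None, 39, None, None, None, None, 43]
Compute height bottom-up (empty subtree = -1):
  height(2) = 1 + max(-1, -1) = 0
  height(20) = 1 + max(0, -1) = 1
  height(43) = 1 + max(-1, -1) = 0
  height(39) = 1 + max(-1, 0) = 1
  height(44) = 1 + max(1, -1) = 2
  height(35) = 1 + max(1, 2) = 3
Height = 3


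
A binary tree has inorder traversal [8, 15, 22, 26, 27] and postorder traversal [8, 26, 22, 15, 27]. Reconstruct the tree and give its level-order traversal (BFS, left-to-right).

Inorder:   [8, 15, 22, 26, 27]
Postorder: [8, 26, 22, 15, 27]
Algorithm: postorder visits root last, so walk postorder right-to-left;
each value is the root of the current inorder slice — split it at that
value, recurse on the right subtree first, then the left.
Recursive splits:
  root=27; inorder splits into left=[8, 15, 22, 26], right=[]
  root=15; inorder splits into left=[8], right=[22, 26]
  root=22; inorder splits into left=[], right=[26]
  root=26; inorder splits into left=[], right=[]
  root=8; inorder splits into left=[], right=[]
Reconstructed level-order: [27, 15, 8, 22, 26]


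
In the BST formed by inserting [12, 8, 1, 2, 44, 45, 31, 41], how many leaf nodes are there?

Tree built from: [12, 8, 1, 2, 44, 45, 31, 41]
Tree (level-order array): [12, 8, 44, 1, None, 31, 45, None, 2, None, 41]
Rule: A leaf has 0 children.
Per-node child counts:
  node 12: 2 child(ren)
  node 8: 1 child(ren)
  node 1: 1 child(ren)
  node 2: 0 child(ren)
  node 44: 2 child(ren)
  node 31: 1 child(ren)
  node 41: 0 child(ren)
  node 45: 0 child(ren)
Matching nodes: [2, 41, 45]
Count of leaf nodes: 3


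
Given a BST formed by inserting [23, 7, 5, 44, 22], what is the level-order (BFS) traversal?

Tree insertion order: [23, 7, 5, 44, 22]
Tree (level-order array): [23, 7, 44, 5, 22]
BFS from the root, enqueuing left then right child of each popped node:
  queue [23] -> pop 23, enqueue [7, 44], visited so far: [23]
  queue [7, 44] -> pop 7, enqueue [5, 22], visited so far: [23, 7]
  queue [44, 5, 22] -> pop 44, enqueue [none], visited so far: [23, 7, 44]
  queue [5, 22] -> pop 5, enqueue [none], visited so far: [23, 7, 44, 5]
  queue [22] -> pop 22, enqueue [none], visited so far: [23, 7, 44, 5, 22]
Result: [23, 7, 44, 5, 22]


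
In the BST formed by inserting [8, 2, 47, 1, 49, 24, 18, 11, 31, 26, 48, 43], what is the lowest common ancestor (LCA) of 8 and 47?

Tree insertion order: [8, 2, 47, 1, 49, 24, 18, 11, 31, 26, 48, 43]
Tree (level-order array): [8, 2, 47, 1, None, 24, 49, None, None, 18, 31, 48, None, 11, None, 26, 43]
In a BST, the LCA of p=8, q=47 is the first node v on the
root-to-leaf path with p <= v <= q (go left if both < v, right if both > v).
Walk from root:
  at 8: 8 <= 8 <= 47, this is the LCA
LCA = 8


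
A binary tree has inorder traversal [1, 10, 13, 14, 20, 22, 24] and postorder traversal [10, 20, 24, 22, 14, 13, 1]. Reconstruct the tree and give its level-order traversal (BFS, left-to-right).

Inorder:   [1, 10, 13, 14, 20, 22, 24]
Postorder: [10, 20, 24, 22, 14, 13, 1]
Algorithm: postorder visits root last, so walk postorder right-to-left;
each value is the root of the current inorder slice — split it at that
value, recurse on the right subtree first, then the left.
Recursive splits:
  root=1; inorder splits into left=[], right=[10, 13, 14, 20, 22, 24]
  root=13; inorder splits into left=[10], right=[14, 20, 22, 24]
  root=14; inorder splits into left=[], right=[20, 22, 24]
  root=22; inorder splits into left=[20], right=[24]
  root=24; inorder splits into left=[], right=[]
  root=20; inorder splits into left=[], right=[]
  root=10; inorder splits into left=[], right=[]
Reconstructed level-order: [1, 13, 10, 14, 22, 20, 24]


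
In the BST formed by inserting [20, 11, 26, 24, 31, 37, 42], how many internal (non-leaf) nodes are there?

Tree built from: [20, 11, 26, 24, 31, 37, 42]
Tree (level-order array): [20, 11, 26, None, None, 24, 31, None, None, None, 37, None, 42]
Rule: An internal node has at least one child.
Per-node child counts:
  node 20: 2 child(ren)
  node 11: 0 child(ren)
  node 26: 2 child(ren)
  node 24: 0 child(ren)
  node 31: 1 child(ren)
  node 37: 1 child(ren)
  node 42: 0 child(ren)
Matching nodes: [20, 26, 31, 37]
Count of internal (non-leaf) nodes: 4


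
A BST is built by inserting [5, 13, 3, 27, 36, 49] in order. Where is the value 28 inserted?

Starting tree (level order): [5, 3, 13, None, None, None, 27, None, 36, None, 49]
Insertion path: 5 -> 13 -> 27 -> 36
Result: insert 28 as left child of 36
Final tree (level order): [5, 3, 13, None, None, None, 27, None, 36, 28, 49]


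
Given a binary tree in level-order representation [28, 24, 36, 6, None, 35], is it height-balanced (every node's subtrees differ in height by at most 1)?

Tree (level-order array): [28, 24, 36, 6, None, 35]
Definition: a tree is height-balanced if, at every node, |h(left) - h(right)| <= 1 (empty subtree has height -1).
Bottom-up per-node check:
  node 6: h_left=-1, h_right=-1, diff=0 [OK], height=0
  node 24: h_left=0, h_right=-1, diff=1 [OK], height=1
  node 35: h_left=-1, h_right=-1, diff=0 [OK], height=0
  node 36: h_left=0, h_right=-1, diff=1 [OK], height=1
  node 28: h_left=1, h_right=1, diff=0 [OK], height=2
All nodes satisfy the balance condition.
Result: Balanced


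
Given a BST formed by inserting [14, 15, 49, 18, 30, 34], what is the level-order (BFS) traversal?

Tree insertion order: [14, 15, 49, 18, 30, 34]
Tree (level-order array): [14, None, 15, None, 49, 18, None, None, 30, None, 34]
BFS from the root, enqueuing left then right child of each popped node:
  queue [14] -> pop 14, enqueue [15], visited so far: [14]
  queue [15] -> pop 15, enqueue [49], visited so far: [14, 15]
  queue [49] -> pop 49, enqueue [18], visited so far: [14, 15, 49]
  queue [18] -> pop 18, enqueue [30], visited so far: [14, 15, 49, 18]
  queue [30] -> pop 30, enqueue [34], visited so far: [14, 15, 49, 18, 30]
  queue [34] -> pop 34, enqueue [none], visited so far: [14, 15, 49, 18, 30, 34]
Result: [14, 15, 49, 18, 30, 34]


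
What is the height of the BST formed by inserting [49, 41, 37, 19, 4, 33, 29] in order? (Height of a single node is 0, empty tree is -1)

Insertion order: [49, 41, 37, 19, 4, 33, 29]
Tree (level-order array): [49, 41, None, 37, None, 19, None, 4, 33, None, None, 29]
Compute height bottom-up (empty subtree = -1):
  height(4) = 1 + max(-1, -1) = 0
  height(29) = 1 + max(-1, -1) = 0
  height(33) = 1 + max(0, -1) = 1
  height(19) = 1 + max(0, 1) = 2
  height(37) = 1 + max(2, -1) = 3
  height(41) = 1 + max(3, -1) = 4
  height(49) = 1 + max(4, -1) = 5
Height = 5


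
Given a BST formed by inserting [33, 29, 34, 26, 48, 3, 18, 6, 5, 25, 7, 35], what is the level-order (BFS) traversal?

Tree insertion order: [33, 29, 34, 26, 48, 3, 18, 6, 5, 25, 7, 35]
Tree (level-order array): [33, 29, 34, 26, None, None, 48, 3, None, 35, None, None, 18, None, None, 6, 25, 5, 7]
BFS from the root, enqueuing left then right child of each popped node:
  queue [33] -> pop 33, enqueue [29, 34], visited so far: [33]
  queue [29, 34] -> pop 29, enqueue [26], visited so far: [33, 29]
  queue [34, 26] -> pop 34, enqueue [48], visited so far: [33, 29, 34]
  queue [26, 48] -> pop 26, enqueue [3], visited so far: [33, 29, 34, 26]
  queue [48, 3] -> pop 48, enqueue [35], visited so far: [33, 29, 34, 26, 48]
  queue [3, 35] -> pop 3, enqueue [18], visited so far: [33, 29, 34, 26, 48, 3]
  queue [35, 18] -> pop 35, enqueue [none], visited so far: [33, 29, 34, 26, 48, 3, 35]
  queue [18] -> pop 18, enqueue [6, 25], visited so far: [33, 29, 34, 26, 48, 3, 35, 18]
  queue [6, 25] -> pop 6, enqueue [5, 7], visited so far: [33, 29, 34, 26, 48, 3, 35, 18, 6]
  queue [25, 5, 7] -> pop 25, enqueue [none], visited so far: [33, 29, 34, 26, 48, 3, 35, 18, 6, 25]
  queue [5, 7] -> pop 5, enqueue [none], visited so far: [33, 29, 34, 26, 48, 3, 35, 18, 6, 25, 5]
  queue [7] -> pop 7, enqueue [none], visited so far: [33, 29, 34, 26, 48, 3, 35, 18, 6, 25, 5, 7]
Result: [33, 29, 34, 26, 48, 3, 35, 18, 6, 25, 5, 7]


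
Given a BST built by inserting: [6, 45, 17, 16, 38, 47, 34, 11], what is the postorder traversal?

Tree insertion order: [6, 45, 17, 16, 38, 47, 34, 11]
Tree (level-order array): [6, None, 45, 17, 47, 16, 38, None, None, 11, None, 34]
Postorder traversal: [11, 16, 34, 38, 17, 47, 45, 6]


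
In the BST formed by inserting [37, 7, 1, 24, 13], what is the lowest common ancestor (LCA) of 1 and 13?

Tree insertion order: [37, 7, 1, 24, 13]
Tree (level-order array): [37, 7, None, 1, 24, None, None, 13]
In a BST, the LCA of p=1, q=13 is the first node v on the
root-to-leaf path with p <= v <= q (go left if both < v, right if both > v).
Walk from root:
  at 37: both 1 and 13 < 37, go left
  at 7: 1 <= 7 <= 13, this is the LCA
LCA = 7


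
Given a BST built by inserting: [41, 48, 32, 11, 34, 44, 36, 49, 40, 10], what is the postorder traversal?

Tree insertion order: [41, 48, 32, 11, 34, 44, 36, 49, 40, 10]
Tree (level-order array): [41, 32, 48, 11, 34, 44, 49, 10, None, None, 36, None, None, None, None, None, None, None, 40]
Postorder traversal: [10, 11, 40, 36, 34, 32, 44, 49, 48, 41]


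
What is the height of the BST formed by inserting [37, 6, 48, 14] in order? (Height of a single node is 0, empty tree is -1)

Insertion order: [37, 6, 48, 14]
Tree (level-order array): [37, 6, 48, None, 14]
Compute height bottom-up (empty subtree = -1):
  height(14) = 1 + max(-1, -1) = 0
  height(6) = 1 + max(-1, 0) = 1
  height(48) = 1 + max(-1, -1) = 0
  height(37) = 1 + max(1, 0) = 2
Height = 2


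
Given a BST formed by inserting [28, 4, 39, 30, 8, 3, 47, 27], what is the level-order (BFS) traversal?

Tree insertion order: [28, 4, 39, 30, 8, 3, 47, 27]
Tree (level-order array): [28, 4, 39, 3, 8, 30, 47, None, None, None, 27]
BFS from the root, enqueuing left then right child of each popped node:
  queue [28] -> pop 28, enqueue [4, 39], visited so far: [28]
  queue [4, 39] -> pop 4, enqueue [3, 8], visited so far: [28, 4]
  queue [39, 3, 8] -> pop 39, enqueue [30, 47], visited so far: [28, 4, 39]
  queue [3, 8, 30, 47] -> pop 3, enqueue [none], visited so far: [28, 4, 39, 3]
  queue [8, 30, 47] -> pop 8, enqueue [27], visited so far: [28, 4, 39, 3, 8]
  queue [30, 47, 27] -> pop 30, enqueue [none], visited so far: [28, 4, 39, 3, 8, 30]
  queue [47, 27] -> pop 47, enqueue [none], visited so far: [28, 4, 39, 3, 8, 30, 47]
  queue [27] -> pop 27, enqueue [none], visited so far: [28, 4, 39, 3, 8, 30, 47, 27]
Result: [28, 4, 39, 3, 8, 30, 47, 27]


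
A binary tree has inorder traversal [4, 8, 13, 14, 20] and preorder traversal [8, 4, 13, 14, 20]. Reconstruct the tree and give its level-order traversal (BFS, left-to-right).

Inorder:  [4, 8, 13, 14, 20]
Preorder: [8, 4, 13, 14, 20]
Algorithm: preorder visits root first, so consume preorder in order;
for each root, split the current inorder slice at that value into
left-subtree inorder and right-subtree inorder, then recurse.
Recursive splits:
  root=8; inorder splits into left=[4], right=[13, 14, 20]
  root=4; inorder splits into left=[], right=[]
  root=13; inorder splits into left=[], right=[14, 20]
  root=14; inorder splits into left=[], right=[20]
  root=20; inorder splits into left=[], right=[]
Reconstructed level-order: [8, 4, 13, 14, 20]


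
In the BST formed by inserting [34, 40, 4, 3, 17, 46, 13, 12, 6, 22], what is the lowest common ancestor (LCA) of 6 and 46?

Tree insertion order: [34, 40, 4, 3, 17, 46, 13, 12, 6, 22]
Tree (level-order array): [34, 4, 40, 3, 17, None, 46, None, None, 13, 22, None, None, 12, None, None, None, 6]
In a BST, the LCA of p=6, q=46 is the first node v on the
root-to-leaf path with p <= v <= q (go left if both < v, right if both > v).
Walk from root:
  at 34: 6 <= 34 <= 46, this is the LCA
LCA = 34


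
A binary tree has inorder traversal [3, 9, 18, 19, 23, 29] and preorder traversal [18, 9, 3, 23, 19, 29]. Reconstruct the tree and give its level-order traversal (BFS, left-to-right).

Inorder:  [3, 9, 18, 19, 23, 29]
Preorder: [18, 9, 3, 23, 19, 29]
Algorithm: preorder visits root first, so consume preorder in order;
for each root, split the current inorder slice at that value into
left-subtree inorder and right-subtree inorder, then recurse.
Recursive splits:
  root=18; inorder splits into left=[3, 9], right=[19, 23, 29]
  root=9; inorder splits into left=[3], right=[]
  root=3; inorder splits into left=[], right=[]
  root=23; inorder splits into left=[19], right=[29]
  root=19; inorder splits into left=[], right=[]
  root=29; inorder splits into left=[], right=[]
Reconstructed level-order: [18, 9, 23, 3, 19, 29]


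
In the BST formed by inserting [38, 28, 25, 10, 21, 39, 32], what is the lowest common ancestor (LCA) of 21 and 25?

Tree insertion order: [38, 28, 25, 10, 21, 39, 32]
Tree (level-order array): [38, 28, 39, 25, 32, None, None, 10, None, None, None, None, 21]
In a BST, the LCA of p=21, q=25 is the first node v on the
root-to-leaf path with p <= v <= q (go left if both < v, right if both > v).
Walk from root:
  at 38: both 21 and 25 < 38, go left
  at 28: both 21 and 25 < 28, go left
  at 25: 21 <= 25 <= 25, this is the LCA
LCA = 25


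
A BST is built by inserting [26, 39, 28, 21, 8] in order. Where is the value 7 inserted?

Starting tree (level order): [26, 21, 39, 8, None, 28]
Insertion path: 26 -> 21 -> 8
Result: insert 7 as left child of 8
Final tree (level order): [26, 21, 39, 8, None, 28, None, 7]


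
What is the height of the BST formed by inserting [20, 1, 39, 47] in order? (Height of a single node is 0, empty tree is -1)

Insertion order: [20, 1, 39, 47]
Tree (level-order array): [20, 1, 39, None, None, None, 47]
Compute height bottom-up (empty subtree = -1):
  height(1) = 1 + max(-1, -1) = 0
  height(47) = 1 + max(-1, -1) = 0
  height(39) = 1 + max(-1, 0) = 1
  height(20) = 1 + max(0, 1) = 2
Height = 2


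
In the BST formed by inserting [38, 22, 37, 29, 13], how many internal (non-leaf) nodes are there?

Tree built from: [38, 22, 37, 29, 13]
Tree (level-order array): [38, 22, None, 13, 37, None, None, 29]
Rule: An internal node has at least one child.
Per-node child counts:
  node 38: 1 child(ren)
  node 22: 2 child(ren)
  node 13: 0 child(ren)
  node 37: 1 child(ren)
  node 29: 0 child(ren)
Matching nodes: [38, 22, 37]
Count of internal (non-leaf) nodes: 3


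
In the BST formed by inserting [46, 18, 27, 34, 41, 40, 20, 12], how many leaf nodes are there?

Tree built from: [46, 18, 27, 34, 41, 40, 20, 12]
Tree (level-order array): [46, 18, None, 12, 27, None, None, 20, 34, None, None, None, 41, 40]
Rule: A leaf has 0 children.
Per-node child counts:
  node 46: 1 child(ren)
  node 18: 2 child(ren)
  node 12: 0 child(ren)
  node 27: 2 child(ren)
  node 20: 0 child(ren)
  node 34: 1 child(ren)
  node 41: 1 child(ren)
  node 40: 0 child(ren)
Matching nodes: [12, 20, 40]
Count of leaf nodes: 3


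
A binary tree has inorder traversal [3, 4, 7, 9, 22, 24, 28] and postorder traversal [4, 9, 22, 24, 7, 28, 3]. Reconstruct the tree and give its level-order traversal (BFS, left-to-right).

Inorder:   [3, 4, 7, 9, 22, 24, 28]
Postorder: [4, 9, 22, 24, 7, 28, 3]
Algorithm: postorder visits root last, so walk postorder right-to-left;
each value is the root of the current inorder slice — split it at that
value, recurse on the right subtree first, then the left.
Recursive splits:
  root=3; inorder splits into left=[], right=[4, 7, 9, 22, 24, 28]
  root=28; inorder splits into left=[4, 7, 9, 22, 24], right=[]
  root=7; inorder splits into left=[4], right=[9, 22, 24]
  root=24; inorder splits into left=[9, 22], right=[]
  root=22; inorder splits into left=[9], right=[]
  root=9; inorder splits into left=[], right=[]
  root=4; inorder splits into left=[], right=[]
Reconstructed level-order: [3, 28, 7, 4, 24, 22, 9]


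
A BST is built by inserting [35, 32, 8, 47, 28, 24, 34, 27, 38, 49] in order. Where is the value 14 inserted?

Starting tree (level order): [35, 32, 47, 8, 34, 38, 49, None, 28, None, None, None, None, None, None, 24, None, None, 27]
Insertion path: 35 -> 32 -> 8 -> 28 -> 24
Result: insert 14 as left child of 24
Final tree (level order): [35, 32, 47, 8, 34, 38, 49, None, 28, None, None, None, None, None, None, 24, None, 14, 27]


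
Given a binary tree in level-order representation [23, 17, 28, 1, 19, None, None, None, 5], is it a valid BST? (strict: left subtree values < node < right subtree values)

Level-order array: [23, 17, 28, 1, 19, None, None, None, 5]
Validate using subtree bounds (lo, hi): at each node, require lo < value < hi,
then recurse left with hi=value and right with lo=value.
Preorder trace (stopping at first violation):
  at node 23 with bounds (-inf, +inf): OK
  at node 17 with bounds (-inf, 23): OK
  at node 1 with bounds (-inf, 17): OK
  at node 5 with bounds (1, 17): OK
  at node 19 with bounds (17, 23): OK
  at node 28 with bounds (23, +inf): OK
No violation found at any node.
Result: Valid BST


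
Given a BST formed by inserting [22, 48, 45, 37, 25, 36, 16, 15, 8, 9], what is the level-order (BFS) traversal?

Tree insertion order: [22, 48, 45, 37, 25, 36, 16, 15, 8, 9]
Tree (level-order array): [22, 16, 48, 15, None, 45, None, 8, None, 37, None, None, 9, 25, None, None, None, None, 36]
BFS from the root, enqueuing left then right child of each popped node:
  queue [22] -> pop 22, enqueue [16, 48], visited so far: [22]
  queue [16, 48] -> pop 16, enqueue [15], visited so far: [22, 16]
  queue [48, 15] -> pop 48, enqueue [45], visited so far: [22, 16, 48]
  queue [15, 45] -> pop 15, enqueue [8], visited so far: [22, 16, 48, 15]
  queue [45, 8] -> pop 45, enqueue [37], visited so far: [22, 16, 48, 15, 45]
  queue [8, 37] -> pop 8, enqueue [9], visited so far: [22, 16, 48, 15, 45, 8]
  queue [37, 9] -> pop 37, enqueue [25], visited so far: [22, 16, 48, 15, 45, 8, 37]
  queue [9, 25] -> pop 9, enqueue [none], visited so far: [22, 16, 48, 15, 45, 8, 37, 9]
  queue [25] -> pop 25, enqueue [36], visited so far: [22, 16, 48, 15, 45, 8, 37, 9, 25]
  queue [36] -> pop 36, enqueue [none], visited so far: [22, 16, 48, 15, 45, 8, 37, 9, 25, 36]
Result: [22, 16, 48, 15, 45, 8, 37, 9, 25, 36]


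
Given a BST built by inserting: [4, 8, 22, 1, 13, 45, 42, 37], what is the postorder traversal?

Tree insertion order: [4, 8, 22, 1, 13, 45, 42, 37]
Tree (level-order array): [4, 1, 8, None, None, None, 22, 13, 45, None, None, 42, None, 37]
Postorder traversal: [1, 13, 37, 42, 45, 22, 8, 4]


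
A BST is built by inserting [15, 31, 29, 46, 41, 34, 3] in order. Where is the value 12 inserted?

Starting tree (level order): [15, 3, 31, None, None, 29, 46, None, None, 41, None, 34]
Insertion path: 15 -> 3
Result: insert 12 as right child of 3
Final tree (level order): [15, 3, 31, None, 12, 29, 46, None, None, None, None, 41, None, 34]


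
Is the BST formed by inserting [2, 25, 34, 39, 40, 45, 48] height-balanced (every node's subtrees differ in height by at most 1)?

Tree (level-order array): [2, None, 25, None, 34, None, 39, None, 40, None, 45, None, 48]
Definition: a tree is height-balanced if, at every node, |h(left) - h(right)| <= 1 (empty subtree has height -1).
Bottom-up per-node check:
  node 48: h_left=-1, h_right=-1, diff=0 [OK], height=0
  node 45: h_left=-1, h_right=0, diff=1 [OK], height=1
  node 40: h_left=-1, h_right=1, diff=2 [FAIL (|-1-1|=2 > 1)], height=2
  node 39: h_left=-1, h_right=2, diff=3 [FAIL (|-1-2|=3 > 1)], height=3
  node 34: h_left=-1, h_right=3, diff=4 [FAIL (|-1-3|=4 > 1)], height=4
  node 25: h_left=-1, h_right=4, diff=5 [FAIL (|-1-4|=5 > 1)], height=5
  node 2: h_left=-1, h_right=5, diff=6 [FAIL (|-1-5|=6 > 1)], height=6
Node 40 violates the condition: |-1 - 1| = 2 > 1.
Result: Not balanced


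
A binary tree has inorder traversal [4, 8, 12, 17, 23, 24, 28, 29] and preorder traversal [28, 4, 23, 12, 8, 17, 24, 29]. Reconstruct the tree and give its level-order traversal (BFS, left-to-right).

Inorder:  [4, 8, 12, 17, 23, 24, 28, 29]
Preorder: [28, 4, 23, 12, 8, 17, 24, 29]
Algorithm: preorder visits root first, so consume preorder in order;
for each root, split the current inorder slice at that value into
left-subtree inorder and right-subtree inorder, then recurse.
Recursive splits:
  root=28; inorder splits into left=[4, 8, 12, 17, 23, 24], right=[29]
  root=4; inorder splits into left=[], right=[8, 12, 17, 23, 24]
  root=23; inorder splits into left=[8, 12, 17], right=[24]
  root=12; inorder splits into left=[8], right=[17]
  root=8; inorder splits into left=[], right=[]
  root=17; inorder splits into left=[], right=[]
  root=24; inorder splits into left=[], right=[]
  root=29; inorder splits into left=[], right=[]
Reconstructed level-order: [28, 4, 29, 23, 12, 24, 8, 17]
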